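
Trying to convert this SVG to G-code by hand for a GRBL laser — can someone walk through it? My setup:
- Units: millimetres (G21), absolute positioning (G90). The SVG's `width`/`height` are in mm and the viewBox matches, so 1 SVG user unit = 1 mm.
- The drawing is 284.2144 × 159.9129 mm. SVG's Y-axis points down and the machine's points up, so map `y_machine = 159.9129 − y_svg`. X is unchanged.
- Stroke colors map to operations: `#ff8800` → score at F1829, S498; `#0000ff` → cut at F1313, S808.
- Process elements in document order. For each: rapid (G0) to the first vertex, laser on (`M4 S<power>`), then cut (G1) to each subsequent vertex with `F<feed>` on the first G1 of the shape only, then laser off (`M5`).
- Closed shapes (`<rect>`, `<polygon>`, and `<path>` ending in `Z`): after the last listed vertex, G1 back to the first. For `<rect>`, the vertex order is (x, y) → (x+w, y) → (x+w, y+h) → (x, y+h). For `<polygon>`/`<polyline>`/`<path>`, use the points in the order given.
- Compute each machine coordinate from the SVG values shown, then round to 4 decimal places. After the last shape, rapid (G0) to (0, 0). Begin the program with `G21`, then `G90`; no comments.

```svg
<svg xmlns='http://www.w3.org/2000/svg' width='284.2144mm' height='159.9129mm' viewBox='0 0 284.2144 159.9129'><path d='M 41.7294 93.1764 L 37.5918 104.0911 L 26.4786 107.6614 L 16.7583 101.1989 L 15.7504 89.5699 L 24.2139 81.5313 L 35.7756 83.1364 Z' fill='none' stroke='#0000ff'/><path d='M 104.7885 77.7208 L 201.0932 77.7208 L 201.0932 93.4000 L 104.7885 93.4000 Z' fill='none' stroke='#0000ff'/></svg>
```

G21
G90
G0 X41.7294 Y66.7365
M4 S808
G1 X37.5918 Y55.8218 F1313
G1 X26.4786 Y52.2515
G1 X16.7583 Y58.7140
G1 X15.7504 Y70.3430
G1 X24.2139 Y78.3816
G1 X35.7756 Y76.7765
G1 X41.7294 Y66.7365
M5
G0 X104.7885 Y82.1921
M4 S808
G1 X201.0932 Y82.1921 F1313
G1 X201.0932 Y66.5129
G1 X104.7885 Y66.5129
G1 X104.7885 Y82.1921
M5
G0 X0.0000 Y0.0000

1 u = 1 mm; y_m = 159.9129 − y.

[1] `<path>` regular polygon, #0000ff→cut S808 F1313: (41.7294,66.7365) → (37.5918,55.8218) → (26.4786,52.2515) → (16.7583,58.7140) → (15.7504,70.3430) → (24.2139,78.3816) → (35.7756,76.7765) → (41.7294,66.7365) (closed)

[2] `<path>` rectangle, #0000ff→cut S808 F1313: (104.7885,82.1921) → (201.0932,82.1921) → (201.0932,66.5129) → (104.7885,66.5129) → (104.7885,82.1921) (closed)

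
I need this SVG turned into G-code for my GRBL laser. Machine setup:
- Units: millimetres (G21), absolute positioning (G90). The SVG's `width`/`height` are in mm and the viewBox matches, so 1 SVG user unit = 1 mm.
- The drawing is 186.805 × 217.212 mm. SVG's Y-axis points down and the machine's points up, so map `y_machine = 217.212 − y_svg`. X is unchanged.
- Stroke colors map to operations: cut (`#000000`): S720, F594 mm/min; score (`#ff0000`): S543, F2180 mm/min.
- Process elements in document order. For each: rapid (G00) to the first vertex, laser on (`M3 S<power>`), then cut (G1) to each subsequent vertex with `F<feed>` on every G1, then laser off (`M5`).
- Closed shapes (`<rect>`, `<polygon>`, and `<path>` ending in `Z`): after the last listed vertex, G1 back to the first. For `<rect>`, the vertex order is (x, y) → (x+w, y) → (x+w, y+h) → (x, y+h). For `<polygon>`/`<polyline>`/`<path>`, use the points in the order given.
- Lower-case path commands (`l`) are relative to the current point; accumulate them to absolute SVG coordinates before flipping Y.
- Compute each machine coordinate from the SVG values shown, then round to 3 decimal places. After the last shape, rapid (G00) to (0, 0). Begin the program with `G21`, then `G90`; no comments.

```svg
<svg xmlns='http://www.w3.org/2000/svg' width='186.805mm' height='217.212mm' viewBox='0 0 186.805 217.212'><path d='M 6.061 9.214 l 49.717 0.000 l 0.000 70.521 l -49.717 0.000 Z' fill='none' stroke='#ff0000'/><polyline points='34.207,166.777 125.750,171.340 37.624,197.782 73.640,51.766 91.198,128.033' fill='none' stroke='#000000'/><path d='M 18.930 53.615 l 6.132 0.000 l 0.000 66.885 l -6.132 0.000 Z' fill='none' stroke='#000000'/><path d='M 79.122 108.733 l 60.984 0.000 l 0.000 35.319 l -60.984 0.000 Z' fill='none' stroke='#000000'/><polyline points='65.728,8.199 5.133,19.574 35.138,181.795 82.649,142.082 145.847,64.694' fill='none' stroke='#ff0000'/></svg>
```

G21
G90
G00 X6.061 Y207.998
M3 S543
G1 X55.778 Y207.998 F2180
G1 X55.778 Y137.477 F2180
G1 X6.061 Y137.477 F2180
G1 X6.061 Y207.998 F2180
M5
G00 X34.207 Y50.435
M3 S720
G1 X125.750 Y45.872 F594
G1 X37.624 Y19.430 F594
G1 X73.640 Y165.446 F594
G1 X91.198 Y89.179 F594
M5
G00 X18.930 Y163.597
M3 S720
G1 X25.062 Y163.597 F594
G1 X25.062 Y96.712 F594
G1 X18.930 Y96.712 F594
G1 X18.930 Y163.597 F594
M5
G00 X79.122 Y108.479
M3 S720
G1 X140.106 Y108.479 F594
G1 X140.106 Y73.160 F594
G1 X79.122 Y73.160 F594
G1 X79.122 Y108.479 F594
M5
G00 X65.728 Y209.013
M3 S543
G1 X5.133 Y197.638 F2180
G1 X35.138 Y35.417 F2180
G1 X82.649 Y75.130 F2180
G1 X145.847 Y152.518 F2180
M5
G00 X0.000 Y0.000

viewBox `0 0 186.805 217.212` with mm width/height → 1 unit = 1 mm. Flip: y_m = 217.212 − y_svg.

**Shape 1** — `<path>` rectangle, stroke `#ff0000` → score (S543, F2180). Machine vertices: (6.061,207.998) → (55.778,207.998) → (55.778,137.477) → (6.061,137.477) → (6.061,207.998). Closed: final G1 returns to the first vertex.

**Shape 2** — `<polyline>` open polyline, stroke `#000000` → cut (S720, F594). Machine vertices: (34.207,50.435) → (125.750,45.872) → (37.624,19.430) → (73.640,165.446) → (91.198,89.179). Open path.

**Shape 3** — `<path>` rectangle, stroke `#000000` → cut (S720, F594). Machine vertices: (18.930,163.597) → (25.062,163.597) → (25.062,96.712) → (18.930,96.712) → (18.930,163.597). Closed: final G1 returns to the first vertex.

**Shape 4** — `<path>` rectangle, stroke `#000000` → cut (S720, F594). Machine vertices: (79.122,108.479) → (140.106,108.479) → (140.106,73.160) → (79.122,73.160) → (79.122,108.479). Closed: final G1 returns to the first vertex.

**Shape 5** — `<polyline>` open polyline, stroke `#ff0000` → score (S543, F2180). Machine vertices: (65.728,209.013) → (5.133,197.638) → (35.138,35.417) → (82.649,75.130) → (145.847,152.518). Open path.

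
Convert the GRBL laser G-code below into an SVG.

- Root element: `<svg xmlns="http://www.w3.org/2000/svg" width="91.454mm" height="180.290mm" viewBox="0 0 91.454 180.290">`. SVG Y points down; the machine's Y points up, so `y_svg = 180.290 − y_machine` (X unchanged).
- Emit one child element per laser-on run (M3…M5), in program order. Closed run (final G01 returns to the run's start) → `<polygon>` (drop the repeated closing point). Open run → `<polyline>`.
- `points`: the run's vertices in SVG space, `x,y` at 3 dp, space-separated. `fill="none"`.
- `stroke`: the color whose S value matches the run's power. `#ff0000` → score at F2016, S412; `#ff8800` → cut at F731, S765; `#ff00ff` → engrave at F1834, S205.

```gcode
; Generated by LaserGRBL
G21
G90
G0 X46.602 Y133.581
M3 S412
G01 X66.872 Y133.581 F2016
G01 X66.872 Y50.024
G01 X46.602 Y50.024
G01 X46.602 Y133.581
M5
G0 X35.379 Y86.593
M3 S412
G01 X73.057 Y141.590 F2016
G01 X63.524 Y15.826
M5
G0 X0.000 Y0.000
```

Machine Y-up, SVG Y-down with viewBox height 180.290, so y_svg = 180.290 − y_machine; X carries over. Every run uses S412, so all elements get stroke `#ff0000` (score).

Run 1: The run returns to its start, so emit a `<polygon>` with points (Y-flipped): 46.602,46.709 66.872,46.709 66.872,130.266 46.602,130.266.

Run 2: The run is open, so emit a `<polyline>` with points (Y-flipped): 35.379,93.697 73.057,38.700 63.524,164.464.

<svg xmlns="http://www.w3.org/2000/svg" width="91.454mm" height="180.290mm" viewBox="0 0 91.454 180.290">
  <polygon points="46.602,46.709 66.872,46.709 66.872,130.266 46.602,130.266" fill="none" stroke="#ff0000"/>
  <polyline points="35.379,93.697 73.057,38.700 63.524,164.464" fill="none" stroke="#ff0000"/>
</svg>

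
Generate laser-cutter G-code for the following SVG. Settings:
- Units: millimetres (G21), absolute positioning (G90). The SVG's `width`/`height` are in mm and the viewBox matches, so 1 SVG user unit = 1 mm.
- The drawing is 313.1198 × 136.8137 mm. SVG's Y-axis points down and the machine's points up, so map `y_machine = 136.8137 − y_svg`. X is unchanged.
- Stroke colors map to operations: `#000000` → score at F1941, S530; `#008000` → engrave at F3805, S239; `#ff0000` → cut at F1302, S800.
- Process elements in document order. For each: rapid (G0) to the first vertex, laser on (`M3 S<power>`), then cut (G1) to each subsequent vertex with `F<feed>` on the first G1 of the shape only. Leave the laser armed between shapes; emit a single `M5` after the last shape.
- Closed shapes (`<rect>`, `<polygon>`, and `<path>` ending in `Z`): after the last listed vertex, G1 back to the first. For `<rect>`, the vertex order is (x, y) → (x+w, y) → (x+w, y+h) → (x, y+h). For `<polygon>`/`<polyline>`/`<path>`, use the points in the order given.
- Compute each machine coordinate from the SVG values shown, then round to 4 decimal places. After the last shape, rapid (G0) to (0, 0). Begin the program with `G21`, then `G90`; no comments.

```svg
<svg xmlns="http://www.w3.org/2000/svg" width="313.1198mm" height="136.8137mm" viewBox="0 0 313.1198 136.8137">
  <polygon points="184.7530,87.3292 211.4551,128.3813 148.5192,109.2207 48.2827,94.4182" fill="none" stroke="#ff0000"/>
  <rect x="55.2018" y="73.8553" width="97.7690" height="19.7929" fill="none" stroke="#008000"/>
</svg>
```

Since the viewBox matches the mm dimensions, user units are millimetres directly. The only transform is the Y-flip y_m = 136.8137 − y_svg.

Shape 1 is a closed polygon drawn with `<polygon>`. Its stroke #ff0000 means cut at S800, F1302. After flipping Y the toolpath is (184.7530,49.4845) → (211.4551,8.4324) → (148.5192,27.5930) → (48.2827,42.3955) → (184.7530,49.4845), returning to the start.

Shape 2 is a rectangle drawn with `<rect>`. Its stroke #008000 means engrave at S239, F3805. After flipping Y the toolpath is (55.2018,62.9584) → (152.9708,62.9584) → (152.9708,43.1655) → (55.2018,43.1655) → (55.2018,62.9584), returning to the start.

G21
G90
G0 X184.7530 Y49.4845
M3 S800
G1 X211.4551 Y8.4324 F1302
G1 X148.5192 Y27.5930
G1 X48.2827 Y42.3955
G1 X184.7530 Y49.4845
G0 X55.2018 Y62.9584
M3 S239
G1 X152.9708 Y62.9584 F3805
G1 X152.9708 Y43.1655
G1 X55.2018 Y43.1655
G1 X55.2018 Y62.9584
M5
G0 X0.0000 Y0.0000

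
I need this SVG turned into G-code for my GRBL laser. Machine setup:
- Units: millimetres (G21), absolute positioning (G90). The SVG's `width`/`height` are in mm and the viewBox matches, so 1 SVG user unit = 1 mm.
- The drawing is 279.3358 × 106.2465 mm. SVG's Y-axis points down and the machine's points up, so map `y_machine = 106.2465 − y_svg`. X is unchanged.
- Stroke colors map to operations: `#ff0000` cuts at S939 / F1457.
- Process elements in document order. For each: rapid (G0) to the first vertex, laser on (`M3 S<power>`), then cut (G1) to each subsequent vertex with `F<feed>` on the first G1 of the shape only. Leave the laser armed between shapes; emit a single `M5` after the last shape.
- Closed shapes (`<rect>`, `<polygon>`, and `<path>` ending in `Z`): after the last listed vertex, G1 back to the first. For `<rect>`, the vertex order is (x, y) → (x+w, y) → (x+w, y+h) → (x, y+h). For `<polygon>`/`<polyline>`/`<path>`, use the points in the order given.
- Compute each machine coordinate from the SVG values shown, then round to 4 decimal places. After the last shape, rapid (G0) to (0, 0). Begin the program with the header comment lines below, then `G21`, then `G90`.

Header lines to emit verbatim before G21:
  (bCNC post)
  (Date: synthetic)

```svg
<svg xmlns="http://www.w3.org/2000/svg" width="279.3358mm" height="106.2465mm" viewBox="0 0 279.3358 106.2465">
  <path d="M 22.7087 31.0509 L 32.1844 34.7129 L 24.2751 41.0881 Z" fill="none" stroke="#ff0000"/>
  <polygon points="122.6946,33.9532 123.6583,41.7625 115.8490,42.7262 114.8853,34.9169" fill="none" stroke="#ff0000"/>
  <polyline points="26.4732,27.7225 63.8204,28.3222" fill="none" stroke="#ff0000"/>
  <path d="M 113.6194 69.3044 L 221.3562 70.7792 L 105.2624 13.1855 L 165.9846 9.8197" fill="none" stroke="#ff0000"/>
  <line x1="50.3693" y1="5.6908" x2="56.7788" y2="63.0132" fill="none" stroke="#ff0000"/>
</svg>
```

(bCNC post)
(Date: synthetic)
G21
G90
G0 X22.7087 Y75.1956
M3 S939
G1 X32.1844 Y71.5336 F1457
G1 X24.2751 Y65.1584
G1 X22.7087 Y75.1956
G0 X122.6946 Y72.2933
M3 S939
G1 X123.6583 Y64.4840 F1457
G1 X115.8490 Y63.5203
G1 X114.8853 Y71.3296
G1 X122.6946 Y72.2933
G0 X26.4732 Y78.5240
M3 S939
G1 X63.8204 Y77.9243 F1457
G0 X113.6194 Y36.9421
M3 S939
G1 X221.3562 Y35.4673 F1457
G1 X105.2624 Y93.0610
G1 X165.9846 Y96.4268
G0 X50.3693 Y100.5557
M3 S939
G1 X56.7788 Y43.2333 F1457
M5
G0 X0.0000 Y0.0000

Since the viewBox matches the mm dimensions, user units are millimetres directly. The only transform is the Y-flip y_m = 106.2465 − y_svg.

Shape 1 is a regular polygon drawn with `<path>`. Its stroke #ff0000 means cut at S939, F1457. After flipping Y the toolpath is (22.7087,75.1956) → (32.1844,71.5336) → (24.2751,65.1584) → (22.7087,75.1956), returning to the start.

Shape 2 is a regular polygon drawn with `<polygon>`. Its stroke #ff0000 means cut at S939, F1457. After flipping Y the toolpath is (122.6946,72.2933) → (123.6583,64.4840) → (115.8490,63.5203) → (114.8853,71.3296) → (122.6946,72.2933), returning to the start.

Shape 3 is a line segment drawn with `<polyline>`. Its stroke #ff0000 means cut at S939, F1457. After flipping Y the toolpath is (26.4732,78.5240) → (63.8204,77.9243).

Shape 4 is a open polyline drawn with `<path>`. Its stroke #ff0000 means cut at S939, F1457. After flipping Y the toolpath is (113.6194,36.9421) → (221.3562,35.4673) → (105.2624,93.0610) → (165.9846,96.4268).

Shape 5 is a line segment drawn with `<line>`. Its stroke #ff0000 means cut at S939, F1457. After flipping Y the toolpath is (50.3693,100.5557) → (56.7788,43.2333).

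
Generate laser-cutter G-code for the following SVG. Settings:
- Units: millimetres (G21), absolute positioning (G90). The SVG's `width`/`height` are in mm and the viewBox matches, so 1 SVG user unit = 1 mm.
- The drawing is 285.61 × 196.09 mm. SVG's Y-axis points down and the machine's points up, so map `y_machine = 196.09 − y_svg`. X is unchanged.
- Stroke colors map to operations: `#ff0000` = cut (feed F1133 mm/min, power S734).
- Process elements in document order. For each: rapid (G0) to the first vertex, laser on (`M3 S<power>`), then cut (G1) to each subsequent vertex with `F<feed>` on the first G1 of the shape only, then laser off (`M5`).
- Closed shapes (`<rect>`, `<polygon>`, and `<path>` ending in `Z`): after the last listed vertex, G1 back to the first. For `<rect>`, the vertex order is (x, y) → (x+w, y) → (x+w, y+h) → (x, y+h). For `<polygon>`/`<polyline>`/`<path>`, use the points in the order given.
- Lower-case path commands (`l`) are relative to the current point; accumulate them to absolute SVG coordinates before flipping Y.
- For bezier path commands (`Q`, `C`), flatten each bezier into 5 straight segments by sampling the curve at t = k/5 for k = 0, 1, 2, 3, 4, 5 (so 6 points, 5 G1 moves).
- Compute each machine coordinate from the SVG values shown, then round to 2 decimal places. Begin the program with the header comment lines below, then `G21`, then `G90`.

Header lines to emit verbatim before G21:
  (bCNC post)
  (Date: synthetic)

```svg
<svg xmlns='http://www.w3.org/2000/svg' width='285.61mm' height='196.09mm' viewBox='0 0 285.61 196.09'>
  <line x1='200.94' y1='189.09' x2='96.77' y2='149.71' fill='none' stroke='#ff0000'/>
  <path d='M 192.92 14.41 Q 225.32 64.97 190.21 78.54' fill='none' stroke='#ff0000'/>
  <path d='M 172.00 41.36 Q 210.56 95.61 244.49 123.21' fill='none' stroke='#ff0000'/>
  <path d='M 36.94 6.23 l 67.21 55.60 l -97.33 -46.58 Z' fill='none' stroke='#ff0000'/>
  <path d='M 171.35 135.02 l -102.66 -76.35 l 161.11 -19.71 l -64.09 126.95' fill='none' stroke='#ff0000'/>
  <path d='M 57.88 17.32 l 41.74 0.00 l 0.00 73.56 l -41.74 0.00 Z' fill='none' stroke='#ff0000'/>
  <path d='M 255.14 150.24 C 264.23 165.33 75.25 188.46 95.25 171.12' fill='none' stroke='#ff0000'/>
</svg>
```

viewBox `0 0 285.61 196.09` with mm width/height → 1 unit = 1 mm. Flip: y_m = 196.09 − y_svg.

**Shape 1** — `<line>` line segment, stroke `#ff0000` → cut (S734, F1133). Machine vertices: (200.94,7.00) → (96.77,46.38). Open path.

**Shape 2** — `<path>` quadratic bezier, stroke `#ff0000` → cut (S734, F1133). Control points (SVG): P0=(192.92,14.41), P1=(225.32,64.97), P2=(190.21,78.54); sampled at t=k/5. Machine vertices: (192.92,181.68) → (203.18,162.94) → (208.04,147.15) → (207.50,134.32) → (201.55,124.46) → (190.21,117.55). Open path.

**Shape 3** — `<path>` quadratic bezier, stroke `#ff0000` → cut (S734, F1133). Control points (SVG): P0=(172.00,41.36), P1=(210.56,95.61), P2=(244.49,123.21); sampled at t=k/5. Machine vertices: (172.00,154.73) → (187.24,134.10) → (202.11,115.59) → (216.61,99.22) → (230.73,84.99) → (244.49,72.88). Open path.

**Shape 4** — `<path>` closed polygon, stroke `#ff0000` → cut (S734, F1133). Machine vertices: (36.94,189.86) → (104.15,134.26) → (6.82,180.84) → (36.94,189.86). Closed: final G1 returns to the first vertex.

**Shape 5** — `<path>` open polyline, stroke `#ff0000` → cut (S734, F1133). Machine vertices: (171.35,61.07) → (68.69,137.42) → (229.80,157.13) → (165.71,30.18). Open path.

**Shape 6** — `<path>` rectangle, stroke `#ff0000` → cut (S734, F1133). Machine vertices: (57.88,178.77) → (99.62,178.77) → (99.62,105.21) → (57.88,105.21) → (57.88,178.77). Closed: final G1 returns to the first vertex.

**Shape 7** — `<path>` cubic bezier, stroke `#ff0000` → cut (S734, F1133). Control points (SVG): P0=(255.14,150.24), P1=(264.23,165.33), P2=(75.25,188.46), P3=(95.25,171.12); sampled at t=k/5. Machine vertices: (255.14,45.85) → (240.08,36.22) → (197.03,26.99) → (145.51,20.48) → (105.07,19.03) → (95.25,24.97). Open path.

(bCNC post)
(Date: synthetic)
G21
G90
G0 X200.94 Y7.00
M3 S734
G1 X96.77 Y46.38 F1133
M5
G0 X192.92 Y181.68
M3 S734
G1 X203.18 Y162.94 F1133
G1 X208.04 Y147.15
G1 X207.50 Y134.32
G1 X201.55 Y124.46
G1 X190.21 Y117.55
M5
G0 X172.00 Y154.73
M3 S734
G1 X187.24 Y134.10 F1133
G1 X202.11 Y115.59
G1 X216.61 Y99.22
G1 X230.73 Y84.99
G1 X244.49 Y72.88
M5
G0 X36.94 Y189.86
M3 S734
G1 X104.15 Y134.26 F1133
G1 X6.82 Y180.84
G1 X36.94 Y189.86
M5
G0 X171.35 Y61.07
M3 S734
G1 X68.69 Y137.42 F1133
G1 X229.80 Y157.13
G1 X165.71 Y30.18
M5
G0 X57.88 Y178.77
M3 S734
G1 X99.62 Y178.77 F1133
G1 X99.62 Y105.21
G1 X57.88 Y105.21
G1 X57.88 Y178.77
M5
G0 X255.14 Y45.85
M3 S734
G1 X240.08 Y36.22 F1133
G1 X197.03 Y26.99
G1 X145.51 Y20.48
G1 X105.07 Y19.03
G1 X95.25 Y24.97
M5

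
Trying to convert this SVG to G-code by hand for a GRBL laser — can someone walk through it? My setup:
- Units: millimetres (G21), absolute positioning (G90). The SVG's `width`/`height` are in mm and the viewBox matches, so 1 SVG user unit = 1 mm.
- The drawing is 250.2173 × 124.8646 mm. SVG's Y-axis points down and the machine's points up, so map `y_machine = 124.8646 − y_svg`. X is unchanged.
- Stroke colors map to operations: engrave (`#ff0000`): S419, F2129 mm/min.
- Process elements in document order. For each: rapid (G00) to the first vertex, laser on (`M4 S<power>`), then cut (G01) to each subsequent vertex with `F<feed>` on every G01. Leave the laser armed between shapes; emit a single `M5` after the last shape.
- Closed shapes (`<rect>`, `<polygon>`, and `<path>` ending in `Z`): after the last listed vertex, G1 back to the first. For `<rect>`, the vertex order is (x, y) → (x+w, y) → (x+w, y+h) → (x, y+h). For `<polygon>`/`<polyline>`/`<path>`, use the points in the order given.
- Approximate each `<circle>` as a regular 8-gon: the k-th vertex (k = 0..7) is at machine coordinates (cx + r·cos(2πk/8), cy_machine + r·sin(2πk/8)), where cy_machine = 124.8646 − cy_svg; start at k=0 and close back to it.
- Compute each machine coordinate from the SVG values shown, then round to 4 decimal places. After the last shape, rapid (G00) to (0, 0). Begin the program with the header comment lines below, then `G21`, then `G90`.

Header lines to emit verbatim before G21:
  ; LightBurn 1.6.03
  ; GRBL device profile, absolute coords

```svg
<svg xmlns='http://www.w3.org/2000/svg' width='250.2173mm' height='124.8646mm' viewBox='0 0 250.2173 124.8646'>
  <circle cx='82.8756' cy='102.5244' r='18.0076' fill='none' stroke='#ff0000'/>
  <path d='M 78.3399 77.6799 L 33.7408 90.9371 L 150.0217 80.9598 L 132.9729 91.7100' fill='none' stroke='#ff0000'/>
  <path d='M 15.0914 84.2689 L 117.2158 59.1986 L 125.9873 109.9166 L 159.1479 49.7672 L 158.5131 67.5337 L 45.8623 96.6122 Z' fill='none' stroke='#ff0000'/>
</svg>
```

Since the viewBox matches the mm dimensions, user units are millimetres directly. The only transform is the Y-flip y_m = 124.8646 − y_svg.

Shape 1 is a circle drawn with `<circle>`. Its stroke #ff0000 means engrave at S419, F2129. After flipping Y the toolpath is (100.8832,22.3402) → (95.6089,35.0735) → (82.8756,40.3478) → (70.1423,35.0735) → (64.8680,22.3402) → (70.1423,9.6069) → (82.8756,4.3326) → (95.6089,9.6069) → (100.8832,22.3402), returning to the start.

Shape 2 is a open polyline drawn with `<path>`. Its stroke #ff0000 means engrave at S419, F2129. After flipping Y the toolpath is (78.3399,47.1847) → (33.7408,33.9275) → (150.0217,43.9048) → (132.9729,33.1546).

Shape 3 is a closed polygon drawn with `<path>`. Its stroke #ff0000 means engrave at S419, F2129. After flipping Y the toolpath is (15.0914,40.5957) → (117.2158,65.6660) → (125.9873,14.9480) → (159.1479,75.0974) → (158.5131,57.3309) → (45.8623,28.2524) → (15.0914,40.5957), returning to the start.

; LightBurn 1.6.03
; GRBL device profile, absolute coords
G21
G90
G00 X100.8832 Y22.3402
M4 S419
G01 X95.6089 Y35.0735 F2129
G01 X82.8756 Y40.3478 F2129
G01 X70.1423 Y35.0735 F2129
G01 X64.8680 Y22.3402 F2129
G01 X70.1423 Y9.6069 F2129
G01 X82.8756 Y4.3326 F2129
G01 X95.6089 Y9.6069 F2129
G01 X100.8832 Y22.3402 F2129
G00 X78.3399 Y47.1847
M4 S419
G01 X33.7408 Y33.9275 F2129
G01 X150.0217 Y43.9048 F2129
G01 X132.9729 Y33.1546 F2129
G00 X15.0914 Y40.5957
M4 S419
G01 X117.2158 Y65.6660 F2129
G01 X125.9873 Y14.9480 F2129
G01 X159.1479 Y75.0974 F2129
G01 X158.5131 Y57.3309 F2129
G01 X45.8623 Y28.2524 F2129
G01 X15.0914 Y40.5957 F2129
M5
G00 X0.0000 Y0.0000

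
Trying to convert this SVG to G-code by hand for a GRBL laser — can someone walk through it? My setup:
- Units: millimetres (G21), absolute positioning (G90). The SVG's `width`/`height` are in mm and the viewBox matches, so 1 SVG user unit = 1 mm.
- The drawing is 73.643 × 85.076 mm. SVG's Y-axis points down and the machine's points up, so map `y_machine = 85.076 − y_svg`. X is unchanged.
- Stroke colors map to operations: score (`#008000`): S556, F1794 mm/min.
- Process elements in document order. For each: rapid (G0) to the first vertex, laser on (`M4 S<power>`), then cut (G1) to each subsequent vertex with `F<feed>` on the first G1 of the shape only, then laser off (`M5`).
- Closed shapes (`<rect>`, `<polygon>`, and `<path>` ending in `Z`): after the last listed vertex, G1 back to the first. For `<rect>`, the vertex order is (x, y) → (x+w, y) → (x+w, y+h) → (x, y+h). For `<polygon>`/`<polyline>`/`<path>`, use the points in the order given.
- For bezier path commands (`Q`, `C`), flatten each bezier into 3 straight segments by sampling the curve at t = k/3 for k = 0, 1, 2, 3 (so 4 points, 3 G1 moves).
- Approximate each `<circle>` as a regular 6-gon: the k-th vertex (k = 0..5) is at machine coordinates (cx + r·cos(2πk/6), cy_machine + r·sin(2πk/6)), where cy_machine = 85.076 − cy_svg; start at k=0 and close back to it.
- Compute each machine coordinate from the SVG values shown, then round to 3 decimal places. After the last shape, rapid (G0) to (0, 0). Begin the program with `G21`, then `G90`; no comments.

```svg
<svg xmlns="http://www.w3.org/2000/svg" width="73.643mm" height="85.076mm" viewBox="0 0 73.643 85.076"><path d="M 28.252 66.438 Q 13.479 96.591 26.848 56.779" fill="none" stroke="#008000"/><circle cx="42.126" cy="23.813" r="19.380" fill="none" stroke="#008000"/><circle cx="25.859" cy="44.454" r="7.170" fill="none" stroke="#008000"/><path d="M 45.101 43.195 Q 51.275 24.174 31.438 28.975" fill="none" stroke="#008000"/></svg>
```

G21
G90
G0 X28.252 Y18.638
M4 S556
G1 X21.530 Y6.310 F1794
G1 X21.062 Y9.530
G1 X26.848 Y28.297
M5
G0 X61.506 Y61.263
M4 S556
G1 X51.816 Y78.047 F1794
G1 X32.436 Y78.047
G1 X22.746 Y61.263
G1 X32.436 Y44.479
G1 X51.816 Y44.479
G1 X61.506 Y61.263
M5
G0 X33.029 Y40.622
M4 S556
G1 X29.444 Y46.831 F1794
G1 X22.274 Y46.831
G1 X18.689 Y40.622
G1 X22.274 Y34.413
G1 X29.444 Y34.413
G1 X33.029 Y40.622
M5
G0 X45.101 Y41.881
M4 S556
G1 X46.327 Y51.915 F1794
G1 X41.773 Y56.655
G1 X31.438 Y56.101
M5
G0 X0.000 Y0.000

viewBox `0 0 73.643 85.076` with mm width/height → 1 unit = 1 mm. Flip: y_m = 85.076 − y_svg.

**Shape 1** — `<path>` quadratic bezier, stroke `#008000` → score (S556, F1794). Control points (SVG): P0=(28.252,66.438), P1=(13.479,96.591), P2=(26.848,56.779); sampled at t=k/3. Machine vertices: (28.252,18.638) → (21.530,6.310) → (21.062,9.530) → (26.848,28.297). Open path.

**Shape 2** — `<circle>` circle, stroke `#008000` → score (S556, F1794). Machine vertices: (61.506,61.263) → (51.816,78.047) → (32.436,78.047) → (22.746,61.263) → (32.436,44.479) → (51.816,44.479) → (61.506,61.263). Closed: final G1 returns to the first vertex.

**Shape 3** — `<circle>` circle, stroke `#008000` → score (S556, F1794). Machine vertices: (33.029,40.622) → (29.444,46.831) → (22.274,46.831) → (18.689,40.622) → (22.274,34.413) → (29.444,34.413) → (33.029,40.622). Closed: final G1 returns to the first vertex.

**Shape 4** — `<path>` quadratic bezier, stroke `#008000` → score (S556, F1794). Control points (SVG): P0=(45.101,43.195), P1=(51.275,24.174), P2=(31.438,28.975); sampled at t=k/3. Machine vertices: (45.101,41.881) → (46.327,51.915) → (41.773,56.655) → (31.438,56.101). Open path.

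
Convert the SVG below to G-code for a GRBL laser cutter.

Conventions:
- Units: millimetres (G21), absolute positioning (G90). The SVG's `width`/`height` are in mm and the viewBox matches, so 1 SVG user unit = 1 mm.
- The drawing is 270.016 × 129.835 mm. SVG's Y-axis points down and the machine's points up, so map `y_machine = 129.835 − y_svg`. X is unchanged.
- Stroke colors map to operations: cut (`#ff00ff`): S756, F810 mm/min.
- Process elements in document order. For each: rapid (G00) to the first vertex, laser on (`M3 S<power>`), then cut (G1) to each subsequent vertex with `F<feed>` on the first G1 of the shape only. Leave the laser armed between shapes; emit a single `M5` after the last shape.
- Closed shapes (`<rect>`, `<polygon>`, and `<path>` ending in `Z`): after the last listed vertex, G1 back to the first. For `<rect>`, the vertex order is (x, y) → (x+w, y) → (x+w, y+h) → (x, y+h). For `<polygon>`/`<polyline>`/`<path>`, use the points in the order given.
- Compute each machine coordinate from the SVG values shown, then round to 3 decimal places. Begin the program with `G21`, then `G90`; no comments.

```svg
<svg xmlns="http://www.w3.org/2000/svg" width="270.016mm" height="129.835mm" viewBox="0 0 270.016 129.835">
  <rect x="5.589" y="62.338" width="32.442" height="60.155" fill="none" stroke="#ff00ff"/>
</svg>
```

Since the viewBox matches the mm dimensions, user units are millimetres directly. The only transform is the Y-flip y_m = 129.835 − y_svg.

Shape 1 is a rectangle drawn with `<rect>`. Its stroke #ff00ff means cut at S756, F810. After flipping Y the toolpath is (5.589,67.497) → (38.031,67.497) → (38.031,7.342) → (5.589,7.342) → (5.589,67.497), returning to the start.

G21
G90
G00 X5.589 Y67.497
M3 S756
G1 X38.031 Y67.497 F810
G1 X38.031 Y7.342
G1 X5.589 Y7.342
G1 X5.589 Y67.497
M5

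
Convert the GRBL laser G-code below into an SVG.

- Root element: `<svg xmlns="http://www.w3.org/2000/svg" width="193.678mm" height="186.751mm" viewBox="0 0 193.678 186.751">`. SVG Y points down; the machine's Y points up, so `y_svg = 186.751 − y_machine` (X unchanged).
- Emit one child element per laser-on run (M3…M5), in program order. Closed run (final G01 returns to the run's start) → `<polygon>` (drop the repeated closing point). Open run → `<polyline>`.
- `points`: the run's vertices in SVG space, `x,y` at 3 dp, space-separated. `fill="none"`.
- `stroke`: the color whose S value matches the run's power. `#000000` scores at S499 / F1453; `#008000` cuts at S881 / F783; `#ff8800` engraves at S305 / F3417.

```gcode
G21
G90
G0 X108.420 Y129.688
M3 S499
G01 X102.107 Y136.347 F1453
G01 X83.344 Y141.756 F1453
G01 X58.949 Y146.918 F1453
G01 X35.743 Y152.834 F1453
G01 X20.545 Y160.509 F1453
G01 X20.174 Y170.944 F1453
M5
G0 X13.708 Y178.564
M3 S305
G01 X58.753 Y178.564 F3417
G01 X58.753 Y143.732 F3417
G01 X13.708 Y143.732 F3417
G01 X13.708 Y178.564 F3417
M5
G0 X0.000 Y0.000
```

Machine Y-up, SVG Y-down with viewBox height 186.751, so y_svg = 186.751 − y_machine; X carries over.

Run 1: the run's S499 means `#000000` (score). The run is open, so emit a `<polyline>` with points (Y-flipped): 108.420,57.063 102.107,50.404 83.344,44.995 58.949,39.833 35.743,33.917 20.545,26.242 20.174,15.807.

Run 2: S305 ⇒ engrave layer `#ff8800`. The run returns to its start, so emit a `<polygon>` with points (Y-flipped): 13.708,8.187 58.753,8.187 58.753,43.019 13.708,43.019.

<svg xmlns="http://www.w3.org/2000/svg" width="193.678mm" height="186.751mm" viewBox="0 0 193.678 186.751">
  <polyline points="108.420,57.063 102.107,50.404 83.344,44.995 58.949,39.833 35.743,33.917 20.545,26.242 20.174,15.807" fill="none" stroke="#000000"/>
  <polygon points="13.708,8.187 58.753,8.187 58.753,43.019 13.708,43.019" fill="none" stroke="#ff8800"/>
</svg>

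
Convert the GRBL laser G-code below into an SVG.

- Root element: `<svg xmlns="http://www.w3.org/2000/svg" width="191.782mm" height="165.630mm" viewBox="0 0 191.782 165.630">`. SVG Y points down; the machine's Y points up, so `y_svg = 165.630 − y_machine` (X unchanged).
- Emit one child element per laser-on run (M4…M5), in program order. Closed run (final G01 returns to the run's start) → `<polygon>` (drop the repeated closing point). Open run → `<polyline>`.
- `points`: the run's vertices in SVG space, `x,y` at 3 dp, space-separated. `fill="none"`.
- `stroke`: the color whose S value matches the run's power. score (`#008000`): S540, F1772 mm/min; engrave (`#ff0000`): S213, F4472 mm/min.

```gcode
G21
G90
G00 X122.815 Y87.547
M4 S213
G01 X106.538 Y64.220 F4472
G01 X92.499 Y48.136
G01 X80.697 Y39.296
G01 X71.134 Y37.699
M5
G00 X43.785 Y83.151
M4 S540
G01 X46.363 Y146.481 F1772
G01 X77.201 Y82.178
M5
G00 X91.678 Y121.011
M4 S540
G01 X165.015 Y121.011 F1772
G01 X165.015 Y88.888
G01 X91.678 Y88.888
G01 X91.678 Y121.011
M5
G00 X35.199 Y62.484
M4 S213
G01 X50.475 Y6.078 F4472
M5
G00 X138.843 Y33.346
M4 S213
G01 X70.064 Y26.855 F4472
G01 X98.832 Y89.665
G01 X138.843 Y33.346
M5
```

<svg xmlns="http://www.w3.org/2000/svg" width="191.782mm" height="165.630mm" viewBox="0 0 191.782 165.630">
  <polyline points="122.815,78.083 106.538,101.410 92.499,117.494 80.697,126.334 71.134,127.931" fill="none" stroke="#ff0000"/>
  <polyline points="43.785,82.479 46.363,19.149 77.201,83.452" fill="none" stroke="#008000"/>
  <polygon points="91.678,44.619 165.015,44.619 165.015,76.742 91.678,76.742" fill="none" stroke="#008000"/>
  <polyline points="35.199,103.146 50.475,159.552" fill="none" stroke="#ff0000"/>
  <polygon points="138.843,132.284 70.064,138.775 98.832,75.965" fill="none" stroke="#ff0000"/>
</svg>

y_svg = 165.630 − y_m.

[1] S213→`#ff0000` (engrave); open run; points: 122.815,78.083 106.538,101.410 92.499,117.494 80.697,126.334 71.134,127.931

[2] S540→`#008000` (score); open run; points: 43.785,82.479 46.363,19.149 77.201,83.452

[3] S540→`#008000` (score); closed run; points: 91.678,44.619 165.015,44.619 165.015,76.742 91.678,76.742

[4] S213→`#ff0000` (engrave); open run; points: 35.199,103.146 50.475,159.552

[5] S213→`#ff0000` (engrave); closed run; points: 138.843,132.284 70.064,138.775 98.832,75.965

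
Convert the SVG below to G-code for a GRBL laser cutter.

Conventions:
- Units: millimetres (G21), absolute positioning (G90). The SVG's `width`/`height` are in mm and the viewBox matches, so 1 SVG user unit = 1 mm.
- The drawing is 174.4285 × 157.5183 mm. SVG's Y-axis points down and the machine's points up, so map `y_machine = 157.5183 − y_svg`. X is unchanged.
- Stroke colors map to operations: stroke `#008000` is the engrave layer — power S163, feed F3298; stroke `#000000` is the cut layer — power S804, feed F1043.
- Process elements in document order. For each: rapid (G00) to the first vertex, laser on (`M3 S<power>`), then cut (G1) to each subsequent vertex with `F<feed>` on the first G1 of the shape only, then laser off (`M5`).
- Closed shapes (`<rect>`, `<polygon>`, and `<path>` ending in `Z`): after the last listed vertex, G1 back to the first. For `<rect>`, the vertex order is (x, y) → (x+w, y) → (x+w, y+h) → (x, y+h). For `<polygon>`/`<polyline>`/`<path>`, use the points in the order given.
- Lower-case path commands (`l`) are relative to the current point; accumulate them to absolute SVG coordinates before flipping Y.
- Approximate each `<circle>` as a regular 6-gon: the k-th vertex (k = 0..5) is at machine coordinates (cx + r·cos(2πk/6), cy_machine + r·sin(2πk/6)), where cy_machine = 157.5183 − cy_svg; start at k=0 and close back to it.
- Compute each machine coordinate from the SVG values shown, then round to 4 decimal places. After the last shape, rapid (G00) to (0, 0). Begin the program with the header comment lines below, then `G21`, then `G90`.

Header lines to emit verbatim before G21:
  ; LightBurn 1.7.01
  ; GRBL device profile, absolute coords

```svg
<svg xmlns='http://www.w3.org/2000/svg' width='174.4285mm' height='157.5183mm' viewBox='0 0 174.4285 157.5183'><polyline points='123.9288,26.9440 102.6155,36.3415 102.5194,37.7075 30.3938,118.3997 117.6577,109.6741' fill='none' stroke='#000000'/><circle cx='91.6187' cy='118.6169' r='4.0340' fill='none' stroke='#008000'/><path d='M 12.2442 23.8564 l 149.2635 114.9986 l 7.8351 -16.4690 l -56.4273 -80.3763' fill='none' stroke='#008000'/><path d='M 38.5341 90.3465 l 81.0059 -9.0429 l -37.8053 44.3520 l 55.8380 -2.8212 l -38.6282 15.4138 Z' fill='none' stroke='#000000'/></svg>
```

; LightBurn 1.7.01
; GRBL device profile, absolute coords
G21
G90
G00 X123.9288 Y130.5743
M3 S804
G1 X102.6155 Y121.1768 F1043
G1 X102.5194 Y119.8108
G1 X30.3938 Y39.1186
G1 X117.6577 Y47.8442
M5
G00 X95.6527 Y38.9014
M3 S163
G1 X93.6357 Y42.3949 F3298
G1 X89.6017 Y42.3949
G1 X87.5847 Y38.9014
G1 X89.6017 Y35.4079
G1 X93.6357 Y35.4079
G1 X95.6527 Y38.9014
M5
G00 X12.2442 Y133.6619
M3 S163
G1 X161.5077 Y18.6633 F3298
G1 X169.3428 Y35.1323
G1 X112.9155 Y115.5086
M5
G00 X38.5341 Y67.1718
M3 S804
G1 X119.5400 Y76.2147 F1043
G1 X81.7347 Y31.8627
G1 X137.5727 Y34.6839
G1 X98.9445 Y19.2701
G1 X38.5341 Y67.1718
M5
G00 X0.0000 Y0.0000

1 u = 1 mm; y_m = 157.5183 − y.

[1] `<polyline>` open polyline, #000000→cut S804 F1043: (123.9288,130.5743) → (102.6155,121.1768) → (102.5194,119.8108) → (30.3938,39.1186) → (117.6577,47.8442)

[2] `<circle>` circle, #008000→engrave S163 F3298: (95.6527,38.9014) → (93.6357,42.3949) → (89.6017,42.3949) → (87.5847,38.9014) → (89.6017,35.4079) → (93.6357,35.4079) → (95.6527,38.9014) (closed)

[3] `<path>` open polyline, #008000→engrave S163 F3298: (12.2442,133.6619) → (161.5077,18.6633) → (169.3428,35.1323) → (112.9155,115.5086)

[4] `<path>` closed polygon, #000000→cut S804 F1043: (38.5341,67.1718) → (119.5400,76.2147) → (81.7347,31.8627) → (137.5727,34.6839) → (98.9445,19.2701) → (38.5341,67.1718) (closed)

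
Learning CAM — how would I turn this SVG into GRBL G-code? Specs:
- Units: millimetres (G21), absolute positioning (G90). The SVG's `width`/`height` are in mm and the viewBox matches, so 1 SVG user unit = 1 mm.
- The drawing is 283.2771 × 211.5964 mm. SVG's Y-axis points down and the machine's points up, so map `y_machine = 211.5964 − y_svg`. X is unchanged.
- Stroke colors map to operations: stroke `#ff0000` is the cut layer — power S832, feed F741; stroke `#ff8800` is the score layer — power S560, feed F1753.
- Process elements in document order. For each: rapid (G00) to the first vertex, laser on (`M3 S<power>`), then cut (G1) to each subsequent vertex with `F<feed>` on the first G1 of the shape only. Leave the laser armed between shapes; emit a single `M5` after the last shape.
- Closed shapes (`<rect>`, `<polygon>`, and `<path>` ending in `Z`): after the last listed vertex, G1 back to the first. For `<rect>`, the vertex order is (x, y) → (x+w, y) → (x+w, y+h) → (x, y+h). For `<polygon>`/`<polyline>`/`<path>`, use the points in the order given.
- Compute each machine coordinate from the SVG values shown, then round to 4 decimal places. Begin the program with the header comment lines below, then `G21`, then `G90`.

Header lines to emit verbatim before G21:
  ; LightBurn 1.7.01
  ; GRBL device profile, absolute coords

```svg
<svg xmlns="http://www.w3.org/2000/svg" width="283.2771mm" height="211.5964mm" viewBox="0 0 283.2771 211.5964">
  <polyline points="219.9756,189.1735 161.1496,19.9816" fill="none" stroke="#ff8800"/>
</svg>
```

viewBox `0 0 283.2771 211.5964` with mm width/height → 1 unit = 1 mm. Flip: y_m = 211.5964 − y_svg.

**Shape 1** — `<polyline>` line segment, stroke `#ff8800` → score (S560, F1753). Machine vertices: (219.9756,22.4229) → (161.1496,191.6148). Open path.

; LightBurn 1.7.01
; GRBL device profile, absolute coords
G21
G90
G00 X219.9756 Y22.4229
M3 S560
G1 X161.1496 Y191.6148 F1753
M5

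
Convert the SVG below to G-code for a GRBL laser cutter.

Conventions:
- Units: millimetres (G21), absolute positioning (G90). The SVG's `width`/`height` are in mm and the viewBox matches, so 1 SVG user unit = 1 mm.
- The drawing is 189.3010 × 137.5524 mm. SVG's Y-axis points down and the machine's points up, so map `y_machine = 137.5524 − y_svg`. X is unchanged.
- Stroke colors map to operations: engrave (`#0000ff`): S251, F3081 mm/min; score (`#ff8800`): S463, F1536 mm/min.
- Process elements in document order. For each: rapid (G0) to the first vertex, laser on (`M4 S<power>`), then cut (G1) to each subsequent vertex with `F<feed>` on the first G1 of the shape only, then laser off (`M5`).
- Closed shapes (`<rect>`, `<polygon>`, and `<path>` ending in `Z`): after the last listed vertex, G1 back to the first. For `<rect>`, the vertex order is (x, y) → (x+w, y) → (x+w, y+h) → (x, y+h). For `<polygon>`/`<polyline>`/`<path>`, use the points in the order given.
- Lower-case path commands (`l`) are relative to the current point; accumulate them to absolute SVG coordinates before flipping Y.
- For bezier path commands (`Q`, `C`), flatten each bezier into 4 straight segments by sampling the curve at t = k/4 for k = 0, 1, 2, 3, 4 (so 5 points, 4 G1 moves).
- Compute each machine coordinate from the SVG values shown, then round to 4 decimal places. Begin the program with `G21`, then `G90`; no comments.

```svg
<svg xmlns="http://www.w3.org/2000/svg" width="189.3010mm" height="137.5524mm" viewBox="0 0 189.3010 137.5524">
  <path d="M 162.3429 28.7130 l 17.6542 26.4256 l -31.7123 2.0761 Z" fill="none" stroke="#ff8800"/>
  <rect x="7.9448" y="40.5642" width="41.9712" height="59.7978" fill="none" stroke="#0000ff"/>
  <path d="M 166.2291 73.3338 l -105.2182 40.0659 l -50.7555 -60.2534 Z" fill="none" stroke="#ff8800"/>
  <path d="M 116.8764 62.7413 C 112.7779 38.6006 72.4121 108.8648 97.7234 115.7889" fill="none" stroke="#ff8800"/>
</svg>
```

G21
G90
G0 X162.3429 Y108.8394
M4 S463
G1 X179.9971 Y82.4138 F1536
G1 X148.2848 Y80.3377
G1 X162.3429 Y108.8394
M5
G0 X7.9448 Y96.9882
M4 S251
G1 X49.9160 Y96.9882 F3081
G1 X49.9160 Y37.1904
G1 X7.9448 Y37.1904
G1 X7.9448 Y96.9882
M5
G0 X166.2291 Y64.2186
M4 S463
G1 X61.0109 Y24.1527 F1536
G1 X10.2554 Y84.4061
G1 X166.2291 Y64.2186
M5
G0 X116.8764 Y74.8111
M4 S463
G1 X108.5953 Y77.6805 F1536
G1 X96.2712 Y59.9366
G1 X89.4615 Y36.3681
G1 X97.7234 Y21.7635
M5

1 u = 1 mm; y_m = 137.5524 − y.

[1] `<path>` regular polygon, #ff8800→score S463 F1536: (162.3429,108.8394) → (179.9971,82.4138) → (148.2848,80.3377) → (162.3429,108.8394) (closed)

[2] `<rect>` rectangle, #0000ff→engrave S251 F3081: (7.9448,96.9882) → (49.9160,96.9882) → (49.9160,37.1904) → (7.9448,37.1904) → (7.9448,96.9882) (closed)

[3] `<path>` closed polygon, #ff8800→score S463 F1536: (166.2291,64.2186) → (61.0109,24.1527) → (10.2554,84.4061) → (166.2291,64.2186) (closed)

[4] `<path>` cubic bezier, #ff8800→score S463 F1536: (116.8764,74.8111) → (108.5953,77.6805) → (96.2712,59.9366) → (89.4615,36.3681) → (97.7234,21.7635)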